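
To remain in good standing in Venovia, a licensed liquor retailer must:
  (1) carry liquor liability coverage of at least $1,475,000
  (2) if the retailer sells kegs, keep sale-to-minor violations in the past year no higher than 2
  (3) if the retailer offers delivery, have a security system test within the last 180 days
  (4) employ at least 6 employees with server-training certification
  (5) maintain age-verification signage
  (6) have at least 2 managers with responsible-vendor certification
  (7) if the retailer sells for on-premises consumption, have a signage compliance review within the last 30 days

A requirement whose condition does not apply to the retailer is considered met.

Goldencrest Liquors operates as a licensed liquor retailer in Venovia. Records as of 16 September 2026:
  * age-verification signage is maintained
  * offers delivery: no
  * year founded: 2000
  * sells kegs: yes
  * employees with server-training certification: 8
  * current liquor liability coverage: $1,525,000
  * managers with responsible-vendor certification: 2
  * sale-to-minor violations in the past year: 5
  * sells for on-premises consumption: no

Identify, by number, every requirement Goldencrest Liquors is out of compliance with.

2

1. liquor liability coverage $1,525,000 ≥ $1,475,000 → met
2. condition 'sells kegs' holds; sale-to-minor violations in the past year 5 > 2 → not met
3. condition 'offers delivery' does not hold → requirement n/a → met
4. employees with server-training certification 8 ≥ 6 → met
5. age-verification signage present → met
6. managers with responsible-vendor certification 2 ≥ 2 → met
7. condition 'sells for on-premises consumption' does not hold → requirement n/a → met
Not met: 2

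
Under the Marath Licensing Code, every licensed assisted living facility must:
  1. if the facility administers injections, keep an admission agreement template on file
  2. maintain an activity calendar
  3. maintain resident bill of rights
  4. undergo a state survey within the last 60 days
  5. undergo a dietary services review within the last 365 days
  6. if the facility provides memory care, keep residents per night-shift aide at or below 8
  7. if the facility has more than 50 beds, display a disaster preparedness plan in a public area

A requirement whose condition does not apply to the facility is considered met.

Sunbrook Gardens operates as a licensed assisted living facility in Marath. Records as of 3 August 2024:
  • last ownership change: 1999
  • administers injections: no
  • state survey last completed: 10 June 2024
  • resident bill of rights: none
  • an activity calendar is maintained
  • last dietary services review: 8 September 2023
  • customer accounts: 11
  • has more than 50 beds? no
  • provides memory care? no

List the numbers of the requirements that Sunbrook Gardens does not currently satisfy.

1. condition 'administers injections' does not hold → requirement n/a → met
2. activity calendar present → met
3. resident bill of rights absent → not met
4. state survey 54 days ago vs limit 60 → met
5. dietary services review 330 days ago vs limit 365 → met
6. condition 'provides memory care' does not hold → requirement n/a → met
7. condition 'has more than 50 beds' does not hold → requirement n/a → met
Not met: 3

3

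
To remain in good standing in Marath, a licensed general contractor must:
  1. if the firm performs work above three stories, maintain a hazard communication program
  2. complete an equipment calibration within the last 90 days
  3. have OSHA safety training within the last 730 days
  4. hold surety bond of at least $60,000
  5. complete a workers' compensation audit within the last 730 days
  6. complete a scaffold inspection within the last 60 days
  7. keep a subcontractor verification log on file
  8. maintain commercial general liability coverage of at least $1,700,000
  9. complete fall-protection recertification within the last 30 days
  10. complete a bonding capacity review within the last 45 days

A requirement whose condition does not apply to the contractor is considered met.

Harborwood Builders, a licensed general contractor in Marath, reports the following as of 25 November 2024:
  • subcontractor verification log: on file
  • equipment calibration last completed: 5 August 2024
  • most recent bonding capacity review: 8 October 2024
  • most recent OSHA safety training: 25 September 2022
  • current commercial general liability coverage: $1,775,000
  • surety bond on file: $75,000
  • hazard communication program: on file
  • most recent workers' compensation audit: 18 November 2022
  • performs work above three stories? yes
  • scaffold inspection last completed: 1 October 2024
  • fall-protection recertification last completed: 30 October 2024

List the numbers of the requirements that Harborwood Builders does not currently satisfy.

2, 3, 5, 10

1. condition 'performs work above three stories' holds; hazard communication program present → met
2. equipment calibration 112 days ago vs limit 90 → not met
3. OSHA safety training 792 days ago vs limit 730 → not met
4. surety bond $75,000 ≥ $60,000 → met
5. workers' compensation audit 738 days ago vs limit 730 → not met
6. scaffold inspection 55 days ago vs limit 60 → met
7. subcontractor verification log present → met
8. commercial general liability coverage $1,775,000 ≥ $1,700,000 → met
9. fall-protection recertification 26 days ago vs limit 30 → met
10. bonding capacity review 48 days ago vs limit 45 → not met
Not met: 2, 3, 5, 10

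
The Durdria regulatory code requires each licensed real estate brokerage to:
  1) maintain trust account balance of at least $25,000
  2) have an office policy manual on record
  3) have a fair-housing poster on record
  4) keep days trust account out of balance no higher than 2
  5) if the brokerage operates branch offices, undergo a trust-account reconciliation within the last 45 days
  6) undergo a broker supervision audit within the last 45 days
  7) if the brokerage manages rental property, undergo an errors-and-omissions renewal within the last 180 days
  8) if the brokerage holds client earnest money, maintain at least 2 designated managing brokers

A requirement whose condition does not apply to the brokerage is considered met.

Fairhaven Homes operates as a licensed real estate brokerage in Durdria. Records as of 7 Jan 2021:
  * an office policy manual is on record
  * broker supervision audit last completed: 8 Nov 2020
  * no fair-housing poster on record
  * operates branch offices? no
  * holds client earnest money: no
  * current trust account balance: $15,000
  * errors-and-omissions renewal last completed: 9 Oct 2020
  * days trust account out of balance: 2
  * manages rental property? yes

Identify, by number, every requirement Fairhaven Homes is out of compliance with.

1. trust account balance $15,000 < $25,000 → not met
2. office policy manual present → met
3. fair-housing poster absent → not met
4. days trust account out of balance 2 ≤ 2 → met
5. condition 'operates branch offices' does not hold → requirement n/a → met
6. broker supervision audit 60 days ago vs limit 45 → not met
7. condition 'manages rental property' holds; errors-and-omissions renewal 90 days ago vs limit 180 → met
8. condition 'holds client earnest money' does not hold → requirement n/a → met
Not met: 1, 3, 6

1, 3, 6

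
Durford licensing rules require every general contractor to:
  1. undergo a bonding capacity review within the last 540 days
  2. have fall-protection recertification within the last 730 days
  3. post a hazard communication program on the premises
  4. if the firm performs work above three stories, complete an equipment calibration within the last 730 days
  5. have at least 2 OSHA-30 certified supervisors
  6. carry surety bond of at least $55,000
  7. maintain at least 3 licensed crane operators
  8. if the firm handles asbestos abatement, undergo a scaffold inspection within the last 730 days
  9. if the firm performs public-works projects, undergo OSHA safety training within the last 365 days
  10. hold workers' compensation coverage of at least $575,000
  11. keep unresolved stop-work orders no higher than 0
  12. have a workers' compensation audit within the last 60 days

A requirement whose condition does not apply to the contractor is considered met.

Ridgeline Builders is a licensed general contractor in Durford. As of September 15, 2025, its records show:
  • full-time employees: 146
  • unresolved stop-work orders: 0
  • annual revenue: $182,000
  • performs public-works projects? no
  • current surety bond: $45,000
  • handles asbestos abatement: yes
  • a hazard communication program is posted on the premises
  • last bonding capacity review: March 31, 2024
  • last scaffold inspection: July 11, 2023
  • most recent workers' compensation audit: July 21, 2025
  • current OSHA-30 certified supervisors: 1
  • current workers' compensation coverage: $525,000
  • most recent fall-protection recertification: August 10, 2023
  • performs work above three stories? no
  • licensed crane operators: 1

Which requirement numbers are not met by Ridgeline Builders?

2, 5, 6, 7, 8, 10

1. bonding capacity review 533 days ago vs limit 540 → met
2. fall-protection recertification 767 days ago vs limit 730 → not met
3. hazard communication program present → met
4. condition 'performs work above three stories' does not hold → requirement n/a → met
5. OSHA-30 certified supervisors 1 < 2 → not met
6. surety bond $45,000 < $55,000 → not met
7. licensed crane operators 1 < 3 → not met
8. condition 'handles asbestos abatement' holds; scaffold inspection 797 days ago vs limit 730 → not met
9. condition 'performs public-works projects' does not hold → requirement n/a → met
10. workers' compensation coverage $525,000 < $575,000 → not met
11. unresolved stop-work orders 0 ≤ 0 → met
12. workers' compensation audit 56 days ago vs limit 60 → met
Not met: 2, 5, 6, 7, 8, 10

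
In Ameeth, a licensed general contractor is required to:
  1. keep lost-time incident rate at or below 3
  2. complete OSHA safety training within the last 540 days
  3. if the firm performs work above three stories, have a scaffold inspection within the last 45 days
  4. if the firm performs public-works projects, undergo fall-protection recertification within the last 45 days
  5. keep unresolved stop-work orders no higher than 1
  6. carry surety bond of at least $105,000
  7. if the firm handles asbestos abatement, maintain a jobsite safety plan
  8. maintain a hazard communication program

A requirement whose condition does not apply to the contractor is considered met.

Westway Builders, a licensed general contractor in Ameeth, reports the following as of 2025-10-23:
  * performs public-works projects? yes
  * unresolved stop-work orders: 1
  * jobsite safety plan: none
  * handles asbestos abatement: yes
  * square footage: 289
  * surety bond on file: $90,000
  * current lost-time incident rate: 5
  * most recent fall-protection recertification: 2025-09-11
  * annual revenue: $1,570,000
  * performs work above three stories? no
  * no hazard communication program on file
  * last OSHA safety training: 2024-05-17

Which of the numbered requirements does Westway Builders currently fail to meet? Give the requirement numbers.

1, 6, 7, 8

1. lost-time incident rate 5 > 3 → not met
2. OSHA safety training 524 days ago vs limit 540 → met
3. condition 'performs work above three stories' does not hold → requirement n/a → met
4. condition 'performs public-works projects' holds; fall-protection recertification 42 days ago vs limit 45 → met
5. unresolved stop-work orders 1 ≤ 1 → met
6. surety bond $90,000 < $105,000 → not met
7. condition 'handles asbestos abatement' holds; jobsite safety plan absent → not met
8. hazard communication program absent → not met
Not met: 1, 6, 7, 8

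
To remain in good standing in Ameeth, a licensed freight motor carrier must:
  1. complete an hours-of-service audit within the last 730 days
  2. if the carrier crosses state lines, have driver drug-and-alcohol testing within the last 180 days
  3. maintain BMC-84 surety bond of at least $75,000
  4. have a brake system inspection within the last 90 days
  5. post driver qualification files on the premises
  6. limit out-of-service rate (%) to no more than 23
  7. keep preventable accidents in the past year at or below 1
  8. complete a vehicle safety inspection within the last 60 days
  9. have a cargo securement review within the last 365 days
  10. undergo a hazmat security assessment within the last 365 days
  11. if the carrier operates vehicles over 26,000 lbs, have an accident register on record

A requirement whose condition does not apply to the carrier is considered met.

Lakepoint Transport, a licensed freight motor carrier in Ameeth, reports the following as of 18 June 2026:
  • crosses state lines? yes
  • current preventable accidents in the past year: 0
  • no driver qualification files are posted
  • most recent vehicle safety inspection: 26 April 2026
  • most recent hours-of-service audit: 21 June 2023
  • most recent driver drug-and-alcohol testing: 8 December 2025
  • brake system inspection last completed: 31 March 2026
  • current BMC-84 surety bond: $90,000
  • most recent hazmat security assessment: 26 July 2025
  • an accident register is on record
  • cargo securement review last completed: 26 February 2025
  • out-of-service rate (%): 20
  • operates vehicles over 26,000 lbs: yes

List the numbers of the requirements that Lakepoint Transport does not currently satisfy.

1. hours-of-service audit 1093 days ago vs limit 730 → not met
2. condition 'crosses state lines' holds; driver drug-and-alcohol testing 192 days ago vs limit 180 → not met
3. BMC-84 surety bond $90,000 ≥ $75,000 → met
4. brake system inspection 79 days ago vs limit 90 → met
5. driver qualification files absent → not met
6. out-of-service rate (%) 20 ≤ 23 → met
7. preventable accidents in the past year 0 ≤ 1 → met
8. vehicle safety inspection 53 days ago vs limit 60 → met
9. cargo securement review 477 days ago vs limit 365 → not met
10. hazmat security assessment 327 days ago vs limit 365 → met
11. condition 'operates vehicles over 26,000 lbs' holds; accident register present → met
Not met: 1, 2, 5, 9

1, 2, 5, 9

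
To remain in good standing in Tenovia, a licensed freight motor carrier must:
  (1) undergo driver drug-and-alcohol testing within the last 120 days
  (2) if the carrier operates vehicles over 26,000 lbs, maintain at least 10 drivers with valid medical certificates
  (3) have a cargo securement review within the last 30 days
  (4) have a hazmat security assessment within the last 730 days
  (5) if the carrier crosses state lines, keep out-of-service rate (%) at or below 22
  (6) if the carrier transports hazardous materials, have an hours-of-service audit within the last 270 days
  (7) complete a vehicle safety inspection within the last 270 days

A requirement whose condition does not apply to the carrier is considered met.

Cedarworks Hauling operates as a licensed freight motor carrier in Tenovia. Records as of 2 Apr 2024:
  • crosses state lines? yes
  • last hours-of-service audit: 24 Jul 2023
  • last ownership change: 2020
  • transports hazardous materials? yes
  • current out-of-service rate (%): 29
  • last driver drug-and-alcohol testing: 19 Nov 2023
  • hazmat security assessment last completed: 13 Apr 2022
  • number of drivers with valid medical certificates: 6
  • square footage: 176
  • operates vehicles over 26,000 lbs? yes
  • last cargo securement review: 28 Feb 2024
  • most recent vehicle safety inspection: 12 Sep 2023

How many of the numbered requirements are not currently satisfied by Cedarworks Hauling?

4

1. driver drug-and-alcohol testing 135 days ago vs limit 120 → not met
2. condition 'operates vehicles over 26,000 lbs' holds; drivers with valid medical certificates 6 < 10 → not met
3. cargo securement review 34 days ago vs limit 30 → not met
4. hazmat security assessment 720 days ago vs limit 730 → met
5. condition 'crosses state lines' holds; out-of-service rate (%) 29 > 22 → not met
6. condition 'transports hazardous materials' holds; hours-of-service audit 253 days ago vs limit 270 → met
7. vehicle safety inspection 203 days ago vs limit 270 → met
Not met: 4 of 7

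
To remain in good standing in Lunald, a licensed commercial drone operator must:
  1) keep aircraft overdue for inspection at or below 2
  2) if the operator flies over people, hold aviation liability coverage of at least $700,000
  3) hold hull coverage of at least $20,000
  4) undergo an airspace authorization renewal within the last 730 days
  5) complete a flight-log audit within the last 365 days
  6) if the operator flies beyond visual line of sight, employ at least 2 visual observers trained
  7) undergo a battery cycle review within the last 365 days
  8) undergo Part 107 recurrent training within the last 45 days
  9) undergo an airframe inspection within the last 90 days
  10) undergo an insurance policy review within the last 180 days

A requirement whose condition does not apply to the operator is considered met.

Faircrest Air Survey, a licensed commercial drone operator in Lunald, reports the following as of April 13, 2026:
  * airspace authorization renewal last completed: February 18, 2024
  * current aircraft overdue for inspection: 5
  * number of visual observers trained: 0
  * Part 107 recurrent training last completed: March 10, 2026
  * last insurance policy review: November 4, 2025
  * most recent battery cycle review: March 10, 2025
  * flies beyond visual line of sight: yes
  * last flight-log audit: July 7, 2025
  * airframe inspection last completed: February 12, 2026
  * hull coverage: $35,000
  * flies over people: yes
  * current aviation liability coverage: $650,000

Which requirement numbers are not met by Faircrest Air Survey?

1. aircraft overdue for inspection 5 > 2 → not met
2. condition 'flies over people' holds; aviation liability coverage $650,000 < $700,000 → not met
3. hull coverage $35,000 ≥ $20,000 → met
4. airspace authorization renewal 785 days ago vs limit 730 → not met
5. flight-log audit 280 days ago vs limit 365 → met
6. condition 'flies beyond visual line of sight' holds; visual observers trained 0 < 2 → not met
7. battery cycle review 399 days ago vs limit 365 → not met
8. Part 107 recurrent training 34 days ago vs limit 45 → met
9. airframe inspection 60 days ago vs limit 90 → met
10. insurance policy review 160 days ago vs limit 180 → met
Not met: 1, 2, 4, 6, 7

1, 2, 4, 6, 7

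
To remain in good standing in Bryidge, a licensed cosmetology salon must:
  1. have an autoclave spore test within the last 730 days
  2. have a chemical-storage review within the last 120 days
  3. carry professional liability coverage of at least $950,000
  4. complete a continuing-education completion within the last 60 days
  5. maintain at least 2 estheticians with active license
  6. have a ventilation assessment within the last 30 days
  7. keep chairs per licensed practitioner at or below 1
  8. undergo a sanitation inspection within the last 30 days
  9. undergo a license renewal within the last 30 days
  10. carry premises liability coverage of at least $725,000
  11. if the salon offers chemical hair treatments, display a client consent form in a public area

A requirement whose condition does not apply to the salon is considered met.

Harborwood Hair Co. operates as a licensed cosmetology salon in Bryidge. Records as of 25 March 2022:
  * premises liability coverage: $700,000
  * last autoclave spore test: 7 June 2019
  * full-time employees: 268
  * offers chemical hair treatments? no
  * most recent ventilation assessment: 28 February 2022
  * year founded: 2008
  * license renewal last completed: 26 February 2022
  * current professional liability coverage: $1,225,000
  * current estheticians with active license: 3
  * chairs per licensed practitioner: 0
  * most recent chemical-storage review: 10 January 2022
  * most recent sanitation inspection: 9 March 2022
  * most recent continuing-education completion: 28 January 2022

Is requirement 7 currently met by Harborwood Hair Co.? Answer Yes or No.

Yes

7. chairs per licensed practitioner 0 ≤ 1 → met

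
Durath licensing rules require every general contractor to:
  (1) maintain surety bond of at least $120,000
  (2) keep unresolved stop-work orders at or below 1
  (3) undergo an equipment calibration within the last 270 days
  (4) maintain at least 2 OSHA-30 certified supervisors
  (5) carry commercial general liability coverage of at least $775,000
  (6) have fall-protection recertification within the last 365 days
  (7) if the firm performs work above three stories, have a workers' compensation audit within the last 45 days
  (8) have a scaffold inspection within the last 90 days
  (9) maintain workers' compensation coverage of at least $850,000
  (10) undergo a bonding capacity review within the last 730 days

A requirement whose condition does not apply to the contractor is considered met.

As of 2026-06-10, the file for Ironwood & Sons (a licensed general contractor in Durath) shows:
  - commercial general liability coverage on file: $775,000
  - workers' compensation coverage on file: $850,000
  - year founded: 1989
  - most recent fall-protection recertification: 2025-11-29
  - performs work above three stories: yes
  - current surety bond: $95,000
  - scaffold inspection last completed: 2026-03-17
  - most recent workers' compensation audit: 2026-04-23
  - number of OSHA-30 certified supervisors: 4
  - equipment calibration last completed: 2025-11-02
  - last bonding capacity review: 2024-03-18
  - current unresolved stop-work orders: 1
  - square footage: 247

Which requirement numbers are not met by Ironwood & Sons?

1. surety bond $95,000 < $120,000 → not met
2. unresolved stop-work orders 1 ≤ 1 → met
3. equipment calibration 220 days ago vs limit 270 → met
4. OSHA-30 certified supervisors 4 ≥ 2 → met
5. commercial general liability coverage $775,000 ≥ $775,000 → met
6. fall-protection recertification 193 days ago vs limit 365 → met
7. condition 'performs work above three stories' holds; workers' compensation audit 48 days ago vs limit 45 → not met
8. scaffold inspection 85 days ago vs limit 90 → met
9. workers' compensation coverage $850,000 ≥ $850,000 → met
10. bonding capacity review 814 days ago vs limit 730 → not met
Not met: 1, 7, 10

1, 7, 10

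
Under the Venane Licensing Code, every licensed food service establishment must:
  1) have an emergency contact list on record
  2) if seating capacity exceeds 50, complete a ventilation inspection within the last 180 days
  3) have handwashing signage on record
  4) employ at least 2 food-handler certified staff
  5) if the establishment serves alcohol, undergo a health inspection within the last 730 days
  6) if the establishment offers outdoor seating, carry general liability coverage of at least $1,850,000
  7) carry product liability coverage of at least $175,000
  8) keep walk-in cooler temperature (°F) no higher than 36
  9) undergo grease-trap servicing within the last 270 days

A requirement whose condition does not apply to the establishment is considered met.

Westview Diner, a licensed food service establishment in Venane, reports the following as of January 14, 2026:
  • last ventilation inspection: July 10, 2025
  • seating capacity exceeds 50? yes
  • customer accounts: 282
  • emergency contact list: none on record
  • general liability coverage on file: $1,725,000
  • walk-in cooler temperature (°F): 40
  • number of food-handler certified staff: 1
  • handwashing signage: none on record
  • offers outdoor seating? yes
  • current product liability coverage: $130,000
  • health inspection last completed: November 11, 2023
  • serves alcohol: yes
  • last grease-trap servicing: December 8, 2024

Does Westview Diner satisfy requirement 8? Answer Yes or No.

No

8. walk-in cooler temperature (°F) 40 > 36 → not met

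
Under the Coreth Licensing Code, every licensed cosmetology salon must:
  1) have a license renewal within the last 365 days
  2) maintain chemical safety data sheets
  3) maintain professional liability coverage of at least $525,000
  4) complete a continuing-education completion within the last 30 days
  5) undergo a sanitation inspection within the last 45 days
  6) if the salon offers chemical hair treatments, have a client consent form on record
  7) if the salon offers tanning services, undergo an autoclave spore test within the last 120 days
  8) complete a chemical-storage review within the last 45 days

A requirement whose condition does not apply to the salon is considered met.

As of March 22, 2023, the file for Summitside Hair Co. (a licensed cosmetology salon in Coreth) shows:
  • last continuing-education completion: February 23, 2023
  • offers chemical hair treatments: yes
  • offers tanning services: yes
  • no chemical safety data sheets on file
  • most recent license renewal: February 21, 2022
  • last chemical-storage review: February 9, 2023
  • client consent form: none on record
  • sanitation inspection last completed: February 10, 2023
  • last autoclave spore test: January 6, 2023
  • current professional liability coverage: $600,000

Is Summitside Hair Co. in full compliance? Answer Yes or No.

No

1. license renewal 394 days ago vs limit 365 → not met
2. chemical safety data sheets absent → not met
3. professional liability coverage $600,000 ≥ $525,000 → met
4. continuing-education completion 27 days ago vs limit 30 → met
5. sanitation inspection 40 days ago vs limit 45 → met
6. condition 'offers chemical hair treatments' holds; client consent form absent → not met
7. condition 'offers tanning services' holds; autoclave spore test 75 days ago vs limit 120 → met
8. chemical-storage review 41 days ago vs limit 45 → met
Not met: 1, 2, 6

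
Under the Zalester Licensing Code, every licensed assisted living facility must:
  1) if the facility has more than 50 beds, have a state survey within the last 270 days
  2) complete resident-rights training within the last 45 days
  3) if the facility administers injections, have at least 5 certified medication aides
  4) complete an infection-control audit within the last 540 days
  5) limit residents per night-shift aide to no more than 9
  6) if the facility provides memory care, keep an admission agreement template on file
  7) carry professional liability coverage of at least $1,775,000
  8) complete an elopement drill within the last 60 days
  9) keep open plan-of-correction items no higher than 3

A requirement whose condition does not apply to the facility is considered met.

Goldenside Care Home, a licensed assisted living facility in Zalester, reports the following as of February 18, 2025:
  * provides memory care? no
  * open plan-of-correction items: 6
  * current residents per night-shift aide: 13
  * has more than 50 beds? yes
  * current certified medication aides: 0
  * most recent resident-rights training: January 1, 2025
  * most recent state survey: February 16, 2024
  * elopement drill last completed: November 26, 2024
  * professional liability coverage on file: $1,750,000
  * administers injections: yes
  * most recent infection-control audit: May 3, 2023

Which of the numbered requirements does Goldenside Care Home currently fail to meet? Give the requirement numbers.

1. condition 'has more than 50 beds' holds; state survey 368 days ago vs limit 270 → not met
2. resident-rights training 48 days ago vs limit 45 → not met
3. condition 'administers injections' holds; certified medication aides 0 < 5 → not met
4. infection-control audit 657 days ago vs limit 540 → not met
5. residents per night-shift aide 13 > 9 → not met
6. condition 'provides memory care' does not hold → requirement n/a → met
7. professional liability coverage $1,750,000 < $1,775,000 → not met
8. elopement drill 84 days ago vs limit 60 → not met
9. open plan-of-correction items 6 > 3 → not met
Not met: 1, 2, 3, 4, 5, 7, 8, 9

1, 2, 3, 4, 5, 7, 8, 9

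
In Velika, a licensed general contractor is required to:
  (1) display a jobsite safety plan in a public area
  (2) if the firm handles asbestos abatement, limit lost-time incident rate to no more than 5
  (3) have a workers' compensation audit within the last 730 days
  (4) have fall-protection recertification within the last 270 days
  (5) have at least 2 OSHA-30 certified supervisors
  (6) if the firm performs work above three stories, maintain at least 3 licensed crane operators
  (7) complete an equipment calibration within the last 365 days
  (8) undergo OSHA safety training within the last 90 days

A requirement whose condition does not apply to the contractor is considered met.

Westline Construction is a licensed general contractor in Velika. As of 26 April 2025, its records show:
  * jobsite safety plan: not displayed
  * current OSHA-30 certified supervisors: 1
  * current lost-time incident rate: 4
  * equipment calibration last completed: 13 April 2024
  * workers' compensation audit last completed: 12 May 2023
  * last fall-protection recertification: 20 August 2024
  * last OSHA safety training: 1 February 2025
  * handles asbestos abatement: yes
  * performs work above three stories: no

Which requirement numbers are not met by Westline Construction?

1, 5, 7

1. jobsite safety plan absent → not met
2. condition 'handles asbestos abatement' holds; lost-time incident rate 4 ≤ 5 → met
3. workers' compensation audit 715 days ago vs limit 730 → met
4. fall-protection recertification 249 days ago vs limit 270 → met
5. OSHA-30 certified supervisors 1 < 2 → not met
6. condition 'performs work above three stories' does not hold → requirement n/a → met
7. equipment calibration 378 days ago vs limit 365 → not met
8. OSHA safety training 84 days ago vs limit 90 → met
Not met: 1, 5, 7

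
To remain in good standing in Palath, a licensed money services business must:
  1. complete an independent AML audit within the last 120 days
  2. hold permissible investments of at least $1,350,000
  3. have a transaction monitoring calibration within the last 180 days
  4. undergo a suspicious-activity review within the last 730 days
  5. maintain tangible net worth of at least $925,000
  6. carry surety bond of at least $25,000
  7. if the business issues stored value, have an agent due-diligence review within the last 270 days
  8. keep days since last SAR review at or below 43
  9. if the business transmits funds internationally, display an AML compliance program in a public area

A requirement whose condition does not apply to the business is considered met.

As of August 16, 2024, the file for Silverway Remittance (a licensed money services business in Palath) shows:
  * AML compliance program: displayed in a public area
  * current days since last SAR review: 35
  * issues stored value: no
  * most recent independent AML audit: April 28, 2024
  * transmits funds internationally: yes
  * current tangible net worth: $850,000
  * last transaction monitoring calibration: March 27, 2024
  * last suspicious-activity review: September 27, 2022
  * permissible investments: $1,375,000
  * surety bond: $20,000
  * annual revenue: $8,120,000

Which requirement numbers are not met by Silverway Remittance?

1. independent AML audit 110 days ago vs limit 120 → met
2. permissible investments $1,375,000 ≥ $1,350,000 → met
3. transaction monitoring calibration 142 days ago vs limit 180 → met
4. suspicious-activity review 689 days ago vs limit 730 → met
5. tangible net worth $850,000 < $925,000 → not met
6. surety bond $20,000 < $25,000 → not met
7. condition 'issues stored value' does not hold → requirement n/a → met
8. days since last SAR review 35 ≤ 43 → met
9. condition 'transmits funds internationally' holds; AML compliance program present → met
Not met: 5, 6

5, 6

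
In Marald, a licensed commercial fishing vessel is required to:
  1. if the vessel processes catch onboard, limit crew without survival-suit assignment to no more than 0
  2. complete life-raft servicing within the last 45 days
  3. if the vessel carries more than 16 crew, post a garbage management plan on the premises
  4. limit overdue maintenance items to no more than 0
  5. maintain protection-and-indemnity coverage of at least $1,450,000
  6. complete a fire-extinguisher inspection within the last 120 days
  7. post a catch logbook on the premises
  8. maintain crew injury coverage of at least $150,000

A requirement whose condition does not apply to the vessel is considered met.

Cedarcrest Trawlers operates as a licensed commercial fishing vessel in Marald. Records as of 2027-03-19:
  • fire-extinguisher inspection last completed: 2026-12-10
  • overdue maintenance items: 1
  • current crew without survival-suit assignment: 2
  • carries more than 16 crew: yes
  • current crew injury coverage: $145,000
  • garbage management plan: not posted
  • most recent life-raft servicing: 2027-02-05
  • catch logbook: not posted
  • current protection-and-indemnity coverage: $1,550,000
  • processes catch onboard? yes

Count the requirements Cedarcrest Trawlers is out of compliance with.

1. condition 'processes catch onboard' holds; crew without survival-suit assignment 2 > 0 → not met
2. life-raft servicing 42 days ago vs limit 45 → met
3. condition 'carries more than 16 crew' holds; garbage management plan absent → not met
4. overdue maintenance items 1 > 0 → not met
5. protection-and-indemnity coverage $1,550,000 ≥ $1,450,000 → met
6. fire-extinguisher inspection 99 days ago vs limit 120 → met
7. catch logbook absent → not met
8. crew injury coverage $145,000 < $150,000 → not met
Not met: 5 of 8

5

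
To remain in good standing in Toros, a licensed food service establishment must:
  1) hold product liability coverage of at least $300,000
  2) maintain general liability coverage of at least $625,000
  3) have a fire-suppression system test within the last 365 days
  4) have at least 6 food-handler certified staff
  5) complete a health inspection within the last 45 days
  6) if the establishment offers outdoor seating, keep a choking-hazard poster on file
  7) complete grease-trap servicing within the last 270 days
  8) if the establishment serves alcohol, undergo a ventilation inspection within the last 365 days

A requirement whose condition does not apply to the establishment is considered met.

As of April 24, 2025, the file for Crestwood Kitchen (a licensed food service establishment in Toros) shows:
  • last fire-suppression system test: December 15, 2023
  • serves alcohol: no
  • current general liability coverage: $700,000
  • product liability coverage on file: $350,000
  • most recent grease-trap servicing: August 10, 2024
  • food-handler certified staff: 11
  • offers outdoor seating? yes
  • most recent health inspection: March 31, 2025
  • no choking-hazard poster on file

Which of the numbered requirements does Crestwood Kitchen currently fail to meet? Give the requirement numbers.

1. product liability coverage $350,000 ≥ $300,000 → met
2. general liability coverage $700,000 ≥ $625,000 → met
3. fire-suppression system test 496 days ago vs limit 365 → not met
4. food-handler certified staff 11 ≥ 6 → met
5. health inspection 24 days ago vs limit 45 → met
6. condition 'offers outdoor seating' holds; choking-hazard poster absent → not met
7. grease-trap servicing 257 days ago vs limit 270 → met
8. condition 'serves alcohol' does not hold → requirement n/a → met
Not met: 3, 6

3, 6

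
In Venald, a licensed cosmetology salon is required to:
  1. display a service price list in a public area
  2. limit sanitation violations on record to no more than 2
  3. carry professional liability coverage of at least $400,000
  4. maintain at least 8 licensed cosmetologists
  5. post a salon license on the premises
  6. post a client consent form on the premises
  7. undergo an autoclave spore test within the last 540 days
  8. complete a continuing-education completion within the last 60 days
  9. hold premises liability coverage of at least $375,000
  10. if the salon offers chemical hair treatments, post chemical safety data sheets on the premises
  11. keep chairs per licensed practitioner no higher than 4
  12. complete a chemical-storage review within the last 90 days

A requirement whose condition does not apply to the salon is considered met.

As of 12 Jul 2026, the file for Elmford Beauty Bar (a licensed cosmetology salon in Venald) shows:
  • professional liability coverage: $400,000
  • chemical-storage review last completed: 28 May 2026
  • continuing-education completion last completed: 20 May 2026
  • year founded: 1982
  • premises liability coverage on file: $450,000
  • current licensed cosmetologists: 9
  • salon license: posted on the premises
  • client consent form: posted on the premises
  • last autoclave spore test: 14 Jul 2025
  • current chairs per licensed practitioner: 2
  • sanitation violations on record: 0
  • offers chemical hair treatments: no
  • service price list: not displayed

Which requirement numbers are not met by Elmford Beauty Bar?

1

1. service price list absent → not met
2. sanitation violations on record 0 ≤ 2 → met
3. professional liability coverage $400,000 ≥ $400,000 → met
4. licensed cosmetologists 9 ≥ 8 → met
5. salon license present → met
6. client consent form present → met
7. autoclave spore test 363 days ago vs limit 540 → met
8. continuing-education completion 53 days ago vs limit 60 → met
9. premises liability coverage $450,000 ≥ $375,000 → met
10. condition 'offers chemical hair treatments' does not hold → requirement n/a → met
11. chairs per licensed practitioner 2 ≤ 4 → met
12. chemical-storage review 45 days ago vs limit 90 → met
Not met: 1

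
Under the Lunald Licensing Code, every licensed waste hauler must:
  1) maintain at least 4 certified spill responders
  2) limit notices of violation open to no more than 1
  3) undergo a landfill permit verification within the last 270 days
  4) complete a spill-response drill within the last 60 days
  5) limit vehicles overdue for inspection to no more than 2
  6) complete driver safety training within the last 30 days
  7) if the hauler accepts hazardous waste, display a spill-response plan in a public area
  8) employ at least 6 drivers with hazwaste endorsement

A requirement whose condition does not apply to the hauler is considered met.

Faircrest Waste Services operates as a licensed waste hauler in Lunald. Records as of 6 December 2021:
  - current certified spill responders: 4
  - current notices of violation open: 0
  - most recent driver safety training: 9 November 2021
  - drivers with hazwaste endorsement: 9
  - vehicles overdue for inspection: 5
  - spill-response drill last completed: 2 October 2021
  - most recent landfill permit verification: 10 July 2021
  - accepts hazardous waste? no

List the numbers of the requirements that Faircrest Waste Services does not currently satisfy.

4, 5

1. certified spill responders 4 ≥ 4 → met
2. notices of violation open 0 ≤ 1 → met
3. landfill permit verification 149 days ago vs limit 270 → met
4. spill-response drill 65 days ago vs limit 60 → not met
5. vehicles overdue for inspection 5 > 2 → not met
6. driver safety training 27 days ago vs limit 30 → met
7. condition 'accepts hazardous waste' does not hold → requirement n/a → met
8. drivers with hazwaste endorsement 9 ≥ 6 → met
Not met: 4, 5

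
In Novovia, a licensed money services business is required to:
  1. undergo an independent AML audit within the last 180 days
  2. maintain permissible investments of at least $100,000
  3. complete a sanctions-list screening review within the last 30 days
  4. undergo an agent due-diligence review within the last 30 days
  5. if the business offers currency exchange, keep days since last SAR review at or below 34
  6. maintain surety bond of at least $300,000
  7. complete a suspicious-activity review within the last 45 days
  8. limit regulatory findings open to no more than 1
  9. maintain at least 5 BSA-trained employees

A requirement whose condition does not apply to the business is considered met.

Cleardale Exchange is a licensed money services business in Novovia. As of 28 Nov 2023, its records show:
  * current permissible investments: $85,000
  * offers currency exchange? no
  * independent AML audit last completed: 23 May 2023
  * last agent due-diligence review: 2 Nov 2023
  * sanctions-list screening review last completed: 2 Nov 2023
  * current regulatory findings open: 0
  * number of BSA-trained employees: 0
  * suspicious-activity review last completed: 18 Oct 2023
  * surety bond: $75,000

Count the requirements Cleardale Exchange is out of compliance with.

1. independent AML audit 189 days ago vs limit 180 → not met
2. permissible investments $85,000 < $100,000 → not met
3. sanctions-list screening review 26 days ago vs limit 30 → met
4. agent due-diligence review 26 days ago vs limit 30 → met
5. condition 'offers currency exchange' does not hold → requirement n/a → met
6. surety bond $75,000 < $300,000 → not met
7. suspicious-activity review 41 days ago vs limit 45 → met
8. regulatory findings open 0 ≤ 1 → met
9. BSA-trained employees 0 < 5 → not met
Not met: 4 of 9

4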